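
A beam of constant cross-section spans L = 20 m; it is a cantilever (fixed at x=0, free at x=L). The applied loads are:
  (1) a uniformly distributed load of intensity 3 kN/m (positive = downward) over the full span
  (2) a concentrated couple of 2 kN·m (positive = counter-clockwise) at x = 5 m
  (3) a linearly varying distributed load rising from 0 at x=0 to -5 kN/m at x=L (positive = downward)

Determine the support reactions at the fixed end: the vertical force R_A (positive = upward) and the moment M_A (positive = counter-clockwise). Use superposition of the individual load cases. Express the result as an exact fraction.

Load 1 — uniform load w=3 kN/m over full span:
  R_A = wL = 3·20 = 60 kN
  M_A = wL²/2 = 3·20²/2 = 600 kN·m
Load 2 — applied couple M₀=2 kN·m at a=5 m (b=L-a=15):
  R_A = 0 kN
  M_A = -M₀ = -2 kN·m
Load 3 — triangular load w₀=-5 kN/m (0→w₀ over full span):
  R_A = w₀L/2 = (-5)·20/2 = -50 kN
  M_A = w₀L²/3 = (-5)·20²/3 = -2000/3 kN·m
Superposition: R_A = 10 kN, M_A = -206/3 kN·m

R_A = 10 kN, M_A = -206/3 kN·m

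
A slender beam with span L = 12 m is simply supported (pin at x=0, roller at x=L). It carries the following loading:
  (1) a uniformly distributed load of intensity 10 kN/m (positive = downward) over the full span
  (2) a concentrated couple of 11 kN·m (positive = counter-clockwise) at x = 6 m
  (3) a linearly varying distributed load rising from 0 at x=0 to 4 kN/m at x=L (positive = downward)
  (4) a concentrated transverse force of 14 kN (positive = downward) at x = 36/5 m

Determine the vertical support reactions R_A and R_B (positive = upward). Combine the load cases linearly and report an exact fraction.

Load 1 — uniform load w=10 kN/m over full span:
  R_A = wL/2 = 10·12/2 = 60 kN
  R_B = wL/2 = 10·12/2 = 60 kN
Load 2 — applied couple M₀=11 kN·m at a=6 m (b=L-a=6):
  R_A = M₀/L = 11/12 kN
  R_B = -M₀/L = -11/12 kN
Load 3 — triangular load w₀=4 kN/m (0→w₀ over full span):
  R_A = w₀L/6 = 4·12/6 = 8 kN
  R_B = w₀L/3 = 4·12/3 = 16 kN
Load 4 — point force P=14 kN at a=36/5 m (b=L-a=24/5):
  R_A = Pb/L = 14·(24/5)/12 = 28/5 kN
  R_B = Pa/L = 14·(36/5)/12 = 42/5 kN
Superposition: R_A = 4471/60 kN, R_B = 5009/60 kN

R_A = 4471/60 kN, R_B = 5009/60 kN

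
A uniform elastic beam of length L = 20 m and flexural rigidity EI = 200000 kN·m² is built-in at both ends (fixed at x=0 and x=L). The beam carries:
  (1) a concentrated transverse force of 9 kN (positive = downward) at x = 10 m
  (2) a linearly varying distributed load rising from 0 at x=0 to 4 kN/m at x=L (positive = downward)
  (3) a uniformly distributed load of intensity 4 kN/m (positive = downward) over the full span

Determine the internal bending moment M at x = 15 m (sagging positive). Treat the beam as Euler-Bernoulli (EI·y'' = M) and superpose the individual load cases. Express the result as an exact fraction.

Load 1 — point force P=9 kN at a=10 m (b=L-a=10):
  M_1 = Pa²(a+3b)(L-x)/L³ - Pa²b/L²  [x>a] = 9·10²·(10+3·10)·(20-15)/20³ - 9·10²·10/20² = 0 kN·m
Load 2 — triangular load w₀=4 kN/m (0→w₀ over full span):
  M_2 = 3w₀Lx/20 - w₀L²/30 - w₀x³/(6L) = 3·4·20·15/20 - 4·20²/30 - 4·15³/(6·20) = 85/6 kN·m
Load 3 — uniform load w=4 kN/m over full span:
  M_3 = wLx/2 - wL²/12 - wx²/2 = 4·20·15/2 - 4·20²/12 - 4·15²/2 = 50/3 kN·m
Superposition: M = Σ M_i = 185/6 kN·m ≈ 30.833333 kN·m

M(15) = 185/6 kN·m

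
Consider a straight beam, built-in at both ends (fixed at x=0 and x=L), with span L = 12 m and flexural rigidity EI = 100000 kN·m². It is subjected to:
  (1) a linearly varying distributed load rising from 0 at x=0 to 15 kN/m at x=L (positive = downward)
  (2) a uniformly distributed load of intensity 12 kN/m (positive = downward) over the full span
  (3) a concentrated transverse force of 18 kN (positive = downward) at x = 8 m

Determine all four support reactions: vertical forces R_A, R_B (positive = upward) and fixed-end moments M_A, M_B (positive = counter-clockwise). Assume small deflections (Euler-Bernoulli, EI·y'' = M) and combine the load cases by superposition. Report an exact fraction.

Load 1 — triangular load w₀=15 kN/m (0→w₀ over full span):
  R_A = 3w₀L/20 = 3·15·12/20 = 27 kN
  M_A = w₀L²/30 = 15·12²/30 = 72 kN·m
  R_B = 7w₀L/20 = 7·15·12/20 = 63 kN
  M_B = -w₀L²/20 = -15·12²/20 = -108 kN·m
Load 2 — uniform load w=12 kN/m over full span:
  R_A = wL/2 = 12·12/2 = 72 kN
  M_A = wL²/12 = 12·12²/12 = 144 kN·m
  R_B = wL/2 = 12·12/2 = 72 kN
  M_B = -wL²/12 = -12·12²/12 = -144 kN·m
Load 3 — point force P=18 kN at a=8 m (b=L-a=4):
  R_A = Pb²(3a+b)/L³ = 18·4²·(3·8+4)/12³ = 14/3 kN
  M_A = Pab²/L² = 18·8·4²/12² = 16 kN·m
  R_B = Pa²(a+3b)/L³ = 18·8²·(8+3·4)/12³ = 40/3 kN
  M_B = -Pa²b/L² = -18·8²·4/12² = -32 kN·m
Superposition: R_A = 311/3 kN, M_A = 232 kN·m, R_B = 445/3 kN, M_B = -284 kN·m

R_A = 311/3 kN, M_A = 232 kN·m, R_B = 445/3 kN, M_B = -284 kN·m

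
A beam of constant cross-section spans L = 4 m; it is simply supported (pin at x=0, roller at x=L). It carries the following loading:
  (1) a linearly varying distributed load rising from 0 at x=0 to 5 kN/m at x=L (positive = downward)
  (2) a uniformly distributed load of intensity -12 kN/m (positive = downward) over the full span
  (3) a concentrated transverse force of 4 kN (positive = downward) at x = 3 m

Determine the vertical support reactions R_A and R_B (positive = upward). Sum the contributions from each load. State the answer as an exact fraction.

R_A = -59/3 kN, R_B = -43/3 kN

Load 1 — triangular load w₀=5 kN/m (0→w₀ over full span):
  R_A = w₀L/6 = 5·4/6 = 10/3 kN
  R_B = w₀L/3 = 5·4/3 = 20/3 kN
Load 2 — uniform load w=-12 kN/m over full span:
  R_A = wL/2 = (-12)·4/2 = -24 kN
  R_B = wL/2 = (-12)·4/2 = -24 kN
Load 3 — point force P=4 kN at a=3 m (b=L-a=1):
  R_A = Pb/L = 4·1/4 = 1 kN
  R_B = Pa/L = 4·3/4 = 3 kN
Superposition: R_A = -59/3 kN, R_B = -43/3 kN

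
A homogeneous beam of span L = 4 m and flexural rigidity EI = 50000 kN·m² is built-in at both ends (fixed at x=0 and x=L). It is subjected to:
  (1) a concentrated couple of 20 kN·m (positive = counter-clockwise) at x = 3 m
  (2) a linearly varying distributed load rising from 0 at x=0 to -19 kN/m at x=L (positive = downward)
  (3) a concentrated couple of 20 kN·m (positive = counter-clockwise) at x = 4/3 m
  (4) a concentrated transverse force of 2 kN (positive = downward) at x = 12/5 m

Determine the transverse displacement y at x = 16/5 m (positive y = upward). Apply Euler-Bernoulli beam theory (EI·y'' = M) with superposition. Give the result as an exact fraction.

y(16/5) = 178019/3515625000 m

Load 1 — applied couple M₀=20 kN·m at a=3 m (b=L-a=1):
  y_1 = (R_Ax³/6 - M_Ax²/2 - M₀(x-a)²/2)/EI  [x>a] with R_A=45/8, M_A=25/4 = ((45/8)·(16/5)³/6 - (25/4)·(16/5)²/2 - 20·((16/5)-3)²/2)/50000 = -21/625000 m
Load 2 — triangular load w₀=-19 kN/m (0→w₀ over full span):
  y_2 = -w₀x²(L-x)²(x+2L)/(120LEI) = -(-19)·(16/5)²·(4-(16/5))²·((16/5)+2·4)/(120·4·50000) = 8512/146484375 m
Load 3 — applied couple M₀=20 kN·m at a=4/3 m (b=L-a=8/3):
  y_3 = (R_Ax³/6 - M_Ax²/2 - M₀(x-a)²/2)/EI  [x>a] with R_A=20/3, M_A=0 = ((20/3)·(16/5)³/6 - 0·(16/5)²/2 - 20·((16/5)-(4/3))²/2)/50000 = 22/703125 m
Load 4 — point force P=2 kN at a=12/5 m (b=L-a=8/5):
  y_4 = -Pa²(L-x)²(3bL-(3b+a)(L-x))/(6L³EI)  [x>a] = -2·(12/5)²·(4-(16/5))²·(3·(8/5)·4-(3·(8/5)+(12/5))·(4-(16/5)))/(6·4³·50000) = -252/48828125 m
Superposition: y = Σ y_i = 178019/3515625000 m ≈ 0.000051 m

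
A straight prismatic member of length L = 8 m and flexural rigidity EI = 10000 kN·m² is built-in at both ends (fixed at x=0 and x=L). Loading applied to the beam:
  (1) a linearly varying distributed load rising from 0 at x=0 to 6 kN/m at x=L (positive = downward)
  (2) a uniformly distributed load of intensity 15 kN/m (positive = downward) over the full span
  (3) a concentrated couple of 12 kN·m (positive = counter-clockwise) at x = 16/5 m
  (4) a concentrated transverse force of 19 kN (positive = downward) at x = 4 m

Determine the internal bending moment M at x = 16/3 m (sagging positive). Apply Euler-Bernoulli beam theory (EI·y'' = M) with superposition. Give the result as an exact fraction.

Load 1 — triangular load w₀=6 kN/m (0→w₀ over full span):
  M_1 = 3w₀Lx/20 - w₀L²/30 - w₀x³/(6L) = 3·6·8·(16/3)/20 - 6·8²/30 - 6·(16/3)³/(6·8) = 896/135 kN·m
Load 2 — uniform load w=15 kN/m over full span:
  M_2 = wLx/2 - wL²/12 - wx²/2 = 15·8·(16/3)/2 - 15·8²/12 - 15·(16/3)²/2 = 80/3 kN·m
Load 3 — applied couple M₀=12 kN·m at a=16/5 m (b=L-a=24/5):
  M_3 = R_Ax - M_A - M₀  [x>a] with R_A=54/25, M_A=36/25 = (54/25)·(16/3) - (36/25) - 12 = -48/25 kN·m
Load 4 — point force P=19 kN at a=4 m (b=L-a=4):
  M_4 = Pa²(a+3b)(L-x)/L³ - Pa²b/L²  [x>a] = 19·4²·(4+3·4)·(8-(16/3))/8³ - 19·4²·4/8² = 19/3 kN·m
Superposition: M = Σ M_i = 25459/675 kN·m ≈ 37.717037 kN·m

M(16/3) = 25459/675 kN·m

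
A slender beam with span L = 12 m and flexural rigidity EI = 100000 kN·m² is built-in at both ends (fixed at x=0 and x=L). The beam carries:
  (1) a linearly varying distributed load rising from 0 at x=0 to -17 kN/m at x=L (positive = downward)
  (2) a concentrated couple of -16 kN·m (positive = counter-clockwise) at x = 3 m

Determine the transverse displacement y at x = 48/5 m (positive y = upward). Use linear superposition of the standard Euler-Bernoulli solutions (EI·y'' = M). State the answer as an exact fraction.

y(48/5) = 389889/195312500 m

Load 1 — triangular load w₀=-17 kN/m (0→w₀ over full span):
  y_1 = -w₀x²(L-x)²(x+2L)/(120LEI) = -(-17)·(48/5)²·(12-(48/5))²·((48/5)+2·12)/(120·12·100000) = 102816/48828125 m
Load 2 — applied couple M₀=-16 kN·m at a=3 m (b=L-a=9):
  y_2 = (R_Ax³/6 - M_Ax²/2 - M₀(x-a)²/2)/EI  [x>a] with R_A=-3/2, M_A=3 = ((-3/2)·(48/5)³/6 - 3·(48/5)²/2 - (-16)·((48/5)-3)²/2)/100000 = -171/1562500 m
Superposition: y = Σ y_i = 389889/195312500 m ≈ 0.001996 m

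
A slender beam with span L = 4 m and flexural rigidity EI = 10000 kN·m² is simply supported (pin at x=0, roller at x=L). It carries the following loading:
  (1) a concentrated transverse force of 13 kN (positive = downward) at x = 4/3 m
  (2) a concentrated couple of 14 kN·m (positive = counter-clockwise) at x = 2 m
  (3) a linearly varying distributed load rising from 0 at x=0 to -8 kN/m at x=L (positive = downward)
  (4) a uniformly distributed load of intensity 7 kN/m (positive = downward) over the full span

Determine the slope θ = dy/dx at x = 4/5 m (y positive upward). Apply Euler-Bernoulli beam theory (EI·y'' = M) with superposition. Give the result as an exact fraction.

θ(4/5) = -900137/506250000 rad

Load 1 — point force P=13 kN at a=4/3 m (b=L-a=8/3):
  θ_1 = -Pb(L²-b²-3x²)/(6LEI)  [x≤a] = -13·(8/3)·(4²-(8/3)²-3·(4/5)²)/(6·4·10000) = -1274/1265625 rad
Load 2 — applied couple M₀=14 kN·m at a=2 m (b=L-a=2):
  θ_2 = (M₀x²/(2L)+C₁)/EI  [x≤a] with C₁=M₀(3b²-L²)/(6L)=-7/3 = (14·(4/5)²/(2·4)+(-7/3))/10000 = -91/750000 rad
Load 3 — triangular load w₀=-8 kN/m (0→w₀ over full span):
  θ_3 = -w₀(7L⁴-30L²x²+15x⁴)/(360LEI) = -(-8)·(7·4⁴-30·4²·(4/5)²+15·(4/5)⁴)/(360·4·10000) = 2912/3515625 rad
Load 4 — uniform load w=7 kN/m over full span:
  θ_4 = -w(L³-6Lx²+4x³)/(24EI) = -7·(4³-6·4·(4/5)²+4·(4/5)³)/(24·10000) = -231/156250 rad
Superposition: θ = Σ θ_i = -900137/506250000 rad ≈ -0.001778 rad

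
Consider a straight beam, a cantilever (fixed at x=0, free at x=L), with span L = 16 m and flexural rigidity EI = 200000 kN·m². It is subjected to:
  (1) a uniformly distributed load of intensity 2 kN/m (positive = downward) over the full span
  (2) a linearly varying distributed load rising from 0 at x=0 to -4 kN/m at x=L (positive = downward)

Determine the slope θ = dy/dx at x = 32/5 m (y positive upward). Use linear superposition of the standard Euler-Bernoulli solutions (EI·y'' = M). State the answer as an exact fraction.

θ(32/5) = 13952/5859375 rad

Load 1 — uniform load w=2 kN/m over full span:
  θ_1 = -wx(x²-3Lx+3L²)/(6EI) = -2·(32/5)·((32/5)²-3·16·(32/5)+3·16²)/(6·200000) = -6272/1171875 rad
Load 2 — triangular load w₀=-4 kN/m (0→w₀ over full span):
  θ_2 = (w₀Lx²/4-w₀L²x/3-w₀x⁴/(24L))/EI = ((-4)·16·(32/5)²/4-(-4)·16²·(32/5)/3-(-4)·(32/5)⁴/(24·16))/200000 = 15104/1953125 rad
Superposition: θ = Σ θ_i = 13952/5859375 rad ≈ 0.002381 rad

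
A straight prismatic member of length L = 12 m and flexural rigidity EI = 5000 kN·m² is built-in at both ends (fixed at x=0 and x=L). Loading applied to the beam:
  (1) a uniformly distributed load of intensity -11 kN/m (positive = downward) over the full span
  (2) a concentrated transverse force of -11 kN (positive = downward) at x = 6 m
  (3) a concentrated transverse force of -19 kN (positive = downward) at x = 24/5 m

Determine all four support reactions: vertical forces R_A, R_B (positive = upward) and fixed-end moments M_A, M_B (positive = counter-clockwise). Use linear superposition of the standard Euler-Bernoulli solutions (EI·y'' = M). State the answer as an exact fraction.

Load 1 — uniform load w=-11 kN/m over full span:
  R_A = wL/2 = (-11)·12/2 = -66 kN
  M_A = wL²/12 = (-11)·12²/12 = -132 kN·m
  R_B = wL/2 = (-11)·12/2 = -66 kN
  M_B = -wL²/12 = -(-11)·12²/12 = 132 kN·m
Load 2 — point force P=-11 kN at a=6 m (b=L-a=6):
  R_A = Pb²(3a+b)/L³ = (-11)·6²·(3·6+6)/12³ = -11/2 kN
  M_A = Pab²/L² = (-11)·6·6²/12² = -33/2 kN·m
  R_B = Pa²(a+3b)/L³ = (-11)·6²·(6+3·6)/12³ = -11/2 kN
  M_B = -Pa²b/L² = -(-11)·6²·6/12² = 33/2 kN·m
Load 3 — point force P=-19 kN at a=24/5 m (b=L-a=36/5):
  R_A = Pb²(3a+b)/L³ = (-19)·(36/5)²·(3·(24/5)+(36/5))/12³ = -1539/125 kN
  M_A = Pab²/L² = (-19)·(24/5)·(36/5)²/12² = -4104/125 kN·m
  R_B = Pa²(a+3b)/L³ = (-19)·(24/5)²·((24/5)+3·(36/5))/12³ = -836/125 kN
  M_B = -Pa²b/L² = -(-19)·(24/5)²·(36/5)/12² = 2736/125 kN·m
Superposition: R_A = -20953/250 kN, M_A = -45333/250 kN·m, R_B = -19547/250 kN, M_B = 42597/250 kN·m

R_A = -20953/250 kN, M_A = -45333/250 kN·m, R_B = -19547/250 kN, M_B = 42597/250 kN·m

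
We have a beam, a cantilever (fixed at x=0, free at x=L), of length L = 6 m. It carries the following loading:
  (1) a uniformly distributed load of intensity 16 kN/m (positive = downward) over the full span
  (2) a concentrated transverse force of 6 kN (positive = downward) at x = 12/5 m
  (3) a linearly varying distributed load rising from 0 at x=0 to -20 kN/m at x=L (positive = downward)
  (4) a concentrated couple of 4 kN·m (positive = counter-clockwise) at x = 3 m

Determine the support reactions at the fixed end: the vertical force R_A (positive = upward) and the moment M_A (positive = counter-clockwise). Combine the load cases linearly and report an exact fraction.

R_A = 42 kN, M_A = 292/5 kN·m

Load 1 — uniform load w=16 kN/m over full span:
  R_A = wL = 16·6 = 96 kN
  M_A = wL²/2 = 16·6²/2 = 288 kN·m
Load 2 — point force P=6 kN at a=12/5 m (b=L-a=18/5):
  R_A = P = 6 kN
  M_A = Pa = 6·(12/5) = 72/5 kN·m
Load 3 — triangular load w₀=-20 kN/m (0→w₀ over full span):
  R_A = w₀L/2 = (-20)·6/2 = -60 kN
  M_A = w₀L²/3 = (-20)·6²/3 = -240 kN·m
Load 4 — applied couple M₀=4 kN·m at a=3 m (b=L-a=3):
  R_A = 0 kN
  M_A = -M₀ = -4 kN·m
Superposition: R_A = 42 kN, M_A = 292/5 kN·m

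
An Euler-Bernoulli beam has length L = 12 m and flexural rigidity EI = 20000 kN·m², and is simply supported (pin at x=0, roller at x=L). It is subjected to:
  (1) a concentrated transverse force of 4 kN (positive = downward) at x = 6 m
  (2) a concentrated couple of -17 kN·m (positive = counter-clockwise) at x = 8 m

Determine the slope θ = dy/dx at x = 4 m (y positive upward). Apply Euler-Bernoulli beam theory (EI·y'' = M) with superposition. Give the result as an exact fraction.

θ(4) = -13/30000 rad

Load 1 — point force P=4 kN at a=6 m (b=L-a=6):
  θ_1 = -Pb(L²-b²-3x²)/(6LEI)  [x≤a] = -4·6·(12²-6²-3·4²)/(6·12·20000) = -1/1000 rad
Load 2 — applied couple M₀=-17 kN·m at a=8 m (b=L-a=4):
  θ_2 = (M₀x²/(2L)+C₁)/EI  [x≤a] with C₁=M₀(3b²-L²)/(6L)=68/3 = ((-17)·4²/(2·12)+(68/3))/20000 = 17/30000 rad
Superposition: θ = Σ θ_i = -13/30000 rad ≈ -0.000433 rad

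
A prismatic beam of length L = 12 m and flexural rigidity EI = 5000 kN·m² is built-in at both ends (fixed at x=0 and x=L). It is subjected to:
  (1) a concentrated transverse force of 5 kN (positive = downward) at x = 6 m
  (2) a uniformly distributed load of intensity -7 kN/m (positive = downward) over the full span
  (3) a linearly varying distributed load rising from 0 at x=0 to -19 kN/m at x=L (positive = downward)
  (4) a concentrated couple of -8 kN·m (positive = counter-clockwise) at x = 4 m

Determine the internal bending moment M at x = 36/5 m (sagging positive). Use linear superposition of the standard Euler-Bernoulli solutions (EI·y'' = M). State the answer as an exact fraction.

M(36/5) = -21851/250 kN·m

Load 1 — point force P=5 kN at a=6 m (b=L-a=6):
  M_1 = Pa²(a+3b)(L-x)/L³ - Pa²b/L²  [x>a] = 5·6²·(6+3·6)·(12-(36/5))/12³ - 5·6²·6/12² = 9/2 kN·m
Load 2 — uniform load w=-7 kN/m over full span:
  M_2 = wLx/2 - wL²/12 - wx²/2 = (-7)·12·(36/5)/2 - (-7)·12²/12 - (-7)·(36/5)²/2 = -924/25 kN·m
Load 3 — triangular load w₀=-19 kN/m (0→w₀ over full span):
  M_3 = 3w₀Lx/20 - w₀L²/30 - w₀x³/(6L) = 3·(-19)·12·(36/5)/20 - (-19)·12²/30 - (-19)·(36/5)³/(6·12) = -7068/125 kN·m
Load 4 — applied couple M₀=-8 kN·m at a=4 m (b=L-a=8):
  M_4 = R_Ax - M_A - M₀  [x>a] with R_A=-8/9, M_A=0 = (-8/9)·(36/5) - 0 - (-8) = 8/5 kN·m
Superposition: M = Σ M_i = -21851/250 kN·m ≈ -87.404000 kN·m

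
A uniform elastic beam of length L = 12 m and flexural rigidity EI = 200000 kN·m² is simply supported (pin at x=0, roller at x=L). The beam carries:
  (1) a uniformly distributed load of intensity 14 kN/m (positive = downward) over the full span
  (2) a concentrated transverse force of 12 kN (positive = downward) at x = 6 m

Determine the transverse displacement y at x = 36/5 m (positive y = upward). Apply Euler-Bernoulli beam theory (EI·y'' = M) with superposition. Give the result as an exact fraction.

y(36/5) = -78273/3906250 m

Load 1 — uniform load w=14 kN/m over full span:
  y_1 = -wx(L³-2Lx²+x³)/(24EI) = -14·(36/5)·(12³-2·12·(36/5)²+(36/5)³)/(24·200000) = -35154/1953125 m
Load 2 — point force P=12 kN at a=6 m (b=L-a=6):
  y_2 = -Pa(L-x)(2Lx-a²-x²)/(6LEI)  [x>a] = -12·6·(12-(36/5))·(2·12·(36/5)-6²-(36/5)²)/(6·12·200000) = -1593/781250 m
Superposition: y = Σ y_i = -78273/3906250 m ≈ -0.020038 m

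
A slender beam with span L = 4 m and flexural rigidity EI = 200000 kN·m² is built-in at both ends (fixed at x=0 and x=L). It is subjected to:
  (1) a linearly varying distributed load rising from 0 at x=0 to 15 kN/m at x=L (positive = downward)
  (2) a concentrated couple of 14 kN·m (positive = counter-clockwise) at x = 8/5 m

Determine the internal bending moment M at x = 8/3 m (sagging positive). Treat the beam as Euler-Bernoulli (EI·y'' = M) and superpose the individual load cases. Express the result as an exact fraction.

Load 1 — triangular load w₀=15 kN/m (0→w₀ over full span):
  M_1 = 3w₀Lx/20 - w₀L²/30 - w₀x³/(6L) = 3·15·4·(8/3)/20 - 15·4²/30 - 15·(8/3)³/(6·4) = 112/27 kN·m
Load 2 — applied couple M₀=14 kN·m at a=8/5 m (b=L-a=12/5):
  M_2 = R_Ax - M_A - M₀  [x>a] with R_A=126/25, M_A=42/25 = (126/25)·(8/3) - (42/25) - 14 = -56/25 kN·m
Superposition: M = Σ M_i = 1288/675 kN·m ≈ 1.908148 kN·m

M(8/3) = 1288/675 kN·m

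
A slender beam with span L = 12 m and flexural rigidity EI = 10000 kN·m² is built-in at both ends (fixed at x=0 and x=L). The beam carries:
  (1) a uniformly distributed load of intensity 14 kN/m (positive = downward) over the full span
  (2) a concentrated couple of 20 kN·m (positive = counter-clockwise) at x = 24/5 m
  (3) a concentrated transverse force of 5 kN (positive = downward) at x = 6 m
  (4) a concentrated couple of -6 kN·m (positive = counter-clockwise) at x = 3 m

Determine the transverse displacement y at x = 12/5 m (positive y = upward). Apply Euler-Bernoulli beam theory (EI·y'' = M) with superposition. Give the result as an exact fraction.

y(12/5) = -41427/1250000 m

Load 1 — uniform load w=14 kN/m over full span:
  y_1 = -wx²(L-x)²/(24EI) = -14·(12/5)²·(12-(12/5))²/(24·10000) = -12096/390625 m
Load 2 — applied couple M₀=20 kN·m at a=24/5 m (b=L-a=36/5):
  y_2 = (R_Ax³/6 - M_Ax²/2)/EI  [x≤a] with R_A=12/5, M_A=12/5 = ((12/5)·(12/5)³/6 - (12/5)·(12/5)²/2)/10000 = -54/390625 m
Load 3 — point force P=5 kN at a=6 m (b=L-a=6):
  y_3 = -Pb²x²(3aL-(3a+b)x)/(6L³EI)  [x≤a] = -5·6²·(12/5)²·(3·6·12-(3·6+6)·(12/5))/(6·12³·10000) = -99/62500 m
Load 4 — applied couple M₀=-6 kN·m at a=3 m (b=L-a=9):
  y_4 = (R_Ax³/6 - M_Ax²/2)/EI  [x≤a] with R_A=-9/16, M_A=9/8 = ((-9/16)·(12/5)³/6 - (9/8)·(12/5)²/2)/10000 = -567/1250000 m
Superposition: y = Σ y_i = -41427/1250000 m ≈ -0.033142 m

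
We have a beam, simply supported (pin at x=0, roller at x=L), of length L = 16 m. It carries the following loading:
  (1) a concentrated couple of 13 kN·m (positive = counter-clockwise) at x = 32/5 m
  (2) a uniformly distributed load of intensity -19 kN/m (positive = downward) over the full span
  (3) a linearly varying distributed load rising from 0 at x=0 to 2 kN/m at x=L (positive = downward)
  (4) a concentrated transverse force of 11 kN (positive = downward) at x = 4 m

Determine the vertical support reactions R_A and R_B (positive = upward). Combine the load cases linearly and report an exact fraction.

Load 1 — applied couple M₀=13 kN·m at a=32/5 m (b=L-a=48/5):
  R_A = M₀/L = 13/16 kN
  R_B = -M₀/L = -13/16 kN
Load 2 — uniform load w=-19 kN/m over full span:
  R_A = wL/2 = (-19)·16/2 = -152 kN
  R_B = wL/2 = (-19)·16/2 = -152 kN
Load 3 — triangular load w₀=2 kN/m (0→w₀ over full span):
  R_A = w₀L/6 = 2·16/6 = 16/3 kN
  R_B = w₀L/3 = 2·16/3 = 32/3 kN
Load 4 — point force P=11 kN at a=4 m (b=L-a=12):
  R_A = Pb/L = 11·12/16 = 33/4 kN
  R_B = Pa/L = 11·4/16 = 11/4 kN
Superposition: R_A = -6605/48 kN, R_B = -6691/48 kN

R_A = -6605/48 kN, R_B = -6691/48 kN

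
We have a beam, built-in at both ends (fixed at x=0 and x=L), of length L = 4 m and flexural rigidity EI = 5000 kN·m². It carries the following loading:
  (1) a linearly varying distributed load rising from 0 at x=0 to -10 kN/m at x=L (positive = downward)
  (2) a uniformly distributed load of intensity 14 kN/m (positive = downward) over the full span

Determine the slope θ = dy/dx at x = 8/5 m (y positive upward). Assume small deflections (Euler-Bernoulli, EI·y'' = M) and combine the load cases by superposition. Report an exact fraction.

θ(8/5) = -32/78125 rad

Load 1 — triangular load w₀=-10 kN/m (0→w₀ over full span):
  θ_1 = -w₀(2x(L-x)(L-2x)(x+2L)+x²(L-x)²)/(120LEI) = -(-10)·(2·(8/5)·(4-(8/5))·(4-2·(8/5))·((8/5)+2·4)+(8/5)²·(4-(8/5))²)/(120·4·5000) = 24/78125 rad
Load 2 — uniform load w=14 kN/m over full span:
  θ_2 = -wx(L-x)(L-2x)/(12EI) = -14·(8/5)·(4-(8/5))·(4-2·(8/5))/(12·5000) = -56/78125 rad
Superposition: θ = Σ θ_i = -32/78125 rad ≈ -0.000410 rad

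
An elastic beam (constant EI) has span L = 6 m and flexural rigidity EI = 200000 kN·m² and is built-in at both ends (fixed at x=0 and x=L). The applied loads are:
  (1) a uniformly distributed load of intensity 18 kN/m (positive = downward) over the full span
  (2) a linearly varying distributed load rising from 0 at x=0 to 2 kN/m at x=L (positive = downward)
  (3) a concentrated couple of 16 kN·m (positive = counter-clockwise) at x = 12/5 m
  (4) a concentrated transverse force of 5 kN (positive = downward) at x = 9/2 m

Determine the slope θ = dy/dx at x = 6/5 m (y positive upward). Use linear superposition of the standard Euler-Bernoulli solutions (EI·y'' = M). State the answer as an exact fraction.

θ(6/5) = -33381/200000000 rad

Load 1 — uniform load w=18 kN/m over full span:
  θ_1 = -wx(L-x)(L-2x)/(12EI) = -18·(6/5)·(6-(6/5))·(6-2·(6/5))/(12·200000) = -243/1562500 rad
Load 2 — triangular load w₀=2 kN/m (0→w₀ over full span):
  θ_2 = -w₀(2x(L-x)(L-2x)(x+2L)+x²(L-x)²)/(120LEI) = -2·(2·(6/5)·(6-(6/5))·(6-2·(6/5))·((6/5)+2·6)+(6/5)²·(6-(6/5))²)/(120·6·200000) = -63/7812500 rad
Load 3 — applied couple M₀=16 kN·m at a=12/5 m (b=L-a=18/5):
  θ_3 = (R_Ax²/2 - M_Ax)/EI  [x≤a] with R_A=96/25, M_A=48/25 = ((96/25)·(6/5)²/2 - (48/25)·(6/5))/200000 = 9/3906250 rad
Load 4 — point force P=5 kN at a=9/2 m (b=L-a=3/2):
  θ_4 = -Pb²x(2aL-(3a+b)x)/(2L³EI)  [x≤a] = -5·(3/2)²·(6/5)·(2·(9/2)·6-(3·(9/2)+(3/2))·(6/5))/(2·6³·200000) = -9/1600000 rad
Superposition: θ = Σ θ_i = -33381/200000000 rad ≈ -0.000167 rad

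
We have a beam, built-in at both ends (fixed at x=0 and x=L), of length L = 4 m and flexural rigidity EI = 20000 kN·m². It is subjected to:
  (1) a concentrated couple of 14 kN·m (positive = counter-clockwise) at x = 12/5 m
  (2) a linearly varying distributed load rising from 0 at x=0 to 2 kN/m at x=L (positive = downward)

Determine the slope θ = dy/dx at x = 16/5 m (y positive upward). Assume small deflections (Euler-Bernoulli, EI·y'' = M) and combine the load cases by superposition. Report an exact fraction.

θ(16/5) = 191/4687500 rad

Load 1 — applied couple M₀=14 kN·m at a=12/5 m (b=L-a=8/5):
  θ_1 = (R_Ax²/2 - M_Ax - M₀(x-a))/EI  [x>a] with R_A=126/25, M_A=112/25 = ((126/25)·(16/5)²/2 - (112/25)·(16/5) - 14·((16/5)-(12/5)))/20000 = 21/1562500 rad
Load 2 — triangular load w₀=2 kN/m (0→w₀ over full span):
  θ_2 = -w₀(2x(L-x)(L-2x)(x+2L)+x²(L-x)²)/(120LEI) = -2·(2·(16/5)·(4-(16/5))·(4-2·(16/5))·((16/5)+2·4)+(16/5)²·(4-(16/5))²)/(120·4·20000) = 32/1171875 rad
Superposition: θ = Σ θ_i = 191/4687500 rad ≈ 0.000041 rad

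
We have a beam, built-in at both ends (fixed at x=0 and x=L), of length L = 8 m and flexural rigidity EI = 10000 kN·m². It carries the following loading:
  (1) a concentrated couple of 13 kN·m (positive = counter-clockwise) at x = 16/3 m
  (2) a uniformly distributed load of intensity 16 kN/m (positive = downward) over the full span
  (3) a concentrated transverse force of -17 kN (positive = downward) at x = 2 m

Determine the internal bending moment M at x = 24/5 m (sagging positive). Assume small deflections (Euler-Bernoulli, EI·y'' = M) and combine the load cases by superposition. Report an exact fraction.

M(24/5) = 24893/600 kN·m

Load 1 — applied couple M₀=13 kN·m at a=16/3 m (b=L-a=8/3):
  M_1 = R_Ax - M_A  [x≤a] with R_A=13/6, M_A=13/3 = (13/6)·(24/5) - (13/3) = 91/15 kN·m
Load 2 — uniform load w=16 kN/m over full span:
  M_2 = wLx/2 - wL²/12 - wx²/2 = 16·8·(24/5)/2 - 16·8²/12 - 16·(24/5)²/2 = 2816/75 kN·m
Load 3 — point force P=-17 kN at a=2 m (b=L-a=6):
  M_3 = Pa²(a+3b)(L-x)/L³ - Pa²b/L²  [x>a] = (-17)·2²·(2+3·6)·(8-(24/5))/8³ - (-17)·2²·6/8² = -17/8 kN·m
Superposition: M = Σ M_i = 24893/600 kN·m ≈ 41.488333 kN·m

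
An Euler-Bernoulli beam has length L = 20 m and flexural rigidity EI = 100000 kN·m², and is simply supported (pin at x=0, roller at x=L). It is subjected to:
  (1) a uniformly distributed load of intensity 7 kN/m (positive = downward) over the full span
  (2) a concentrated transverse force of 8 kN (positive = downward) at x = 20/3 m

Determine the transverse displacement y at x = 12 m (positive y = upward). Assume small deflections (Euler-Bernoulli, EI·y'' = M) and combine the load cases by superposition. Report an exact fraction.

y(12) = -37778/253125 m

Load 1 — uniform load w=7 kN/m over full span:
  y_1 = -wx(L³-2Lx²+x³)/(24EI) = -7·12·(20³-2·20·12²+12³)/(24·100000) = -434/3125 m
Load 2 — point force P=8 kN at a=20/3 m (b=L-a=40/3):
  y_2 = -Pa(L-x)(2Lx-a²-x²)/(6LEI)  [x>a] = -8·(20/3)·(20-12)·(2·20·12-(20/3)²-12²)/(6·20·100000) = -2624/253125 m
Superposition: y = Σ y_i = -37778/253125 m ≈ -0.149246 m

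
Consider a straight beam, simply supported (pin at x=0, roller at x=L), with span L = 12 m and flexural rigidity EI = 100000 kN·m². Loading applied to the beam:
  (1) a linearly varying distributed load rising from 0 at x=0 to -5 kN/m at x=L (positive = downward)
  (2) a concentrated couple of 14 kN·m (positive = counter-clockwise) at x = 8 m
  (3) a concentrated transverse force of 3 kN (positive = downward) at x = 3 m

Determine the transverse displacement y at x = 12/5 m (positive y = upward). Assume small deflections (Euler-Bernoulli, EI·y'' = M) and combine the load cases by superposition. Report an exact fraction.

Load 1 — triangular load w₀=-5 kN/m (0→w₀ over full span):
  y_1 = -w₀x(7L⁴-10L²x²+3x⁴)/(360LEI) = -(-5)·(12/5)·(7·12⁴-10·12²·(12/5)²+3·(12/5)⁴)/(360·12·100000) = 37152/9765625 m
Load 2 — applied couple M₀=14 kN·m at a=8 m (b=L-a=4):
  y_2 = (M₀x³/(6L)+C₁x)/EI  [x≤a] with C₁=M₀(3b²-L²)/(6L)=-56/3 = (14·(12/5)³/(6·12)+(-56/3)·(12/5))/100000 = -329/781250 m
Load 3 — point force P=3 kN at a=3 m (b=L-a=9):
  y_3 = -Pbx(L²-b²-x²)/(6LEI)  [x≤a] = -3·9·(12/5)·(12²-9²-(12/5)²)/(6·12·100000) = -12879/25000000 m
Superposition: y = Σ y_i = 1792553/625000000 m ≈ 0.002868 m

y(12/5) = 1792553/625000000 m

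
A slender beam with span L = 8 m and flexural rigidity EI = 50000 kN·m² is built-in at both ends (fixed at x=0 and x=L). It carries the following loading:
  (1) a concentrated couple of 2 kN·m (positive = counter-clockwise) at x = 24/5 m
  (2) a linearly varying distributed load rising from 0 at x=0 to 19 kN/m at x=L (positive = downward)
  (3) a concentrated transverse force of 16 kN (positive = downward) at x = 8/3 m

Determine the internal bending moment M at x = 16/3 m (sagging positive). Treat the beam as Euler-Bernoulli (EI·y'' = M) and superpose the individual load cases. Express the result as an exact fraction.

M(16/3) = 44302/2025 kN·m

Load 1 — applied couple M₀=2 kN·m at a=24/5 m (b=L-a=16/5):
  M_1 = R_Ax - M_A - M₀  [x>a] with R_A=9/25, M_A=16/25 = (9/25)·(16/3) - (16/25) - 2 = -18/25 kN·m
Load 2 — triangular load w₀=19 kN/m (0→w₀ over full span):
  M_2 = 3w₀Lx/20 - w₀L²/30 - w₀x³/(6L) = 3·19·8·(16/3)/20 - 19·8²/30 - 19·(16/3)³/(6·8) = 8512/405 kN·m
Load 3 — point force P=16 kN at a=8/3 m (b=L-a=16/3):
  M_3 = Pa²(a+3b)(L-x)/L³ - Pa²b/L²  [x>a] = 16·(8/3)²·((8/3)+3·(16/3))·(8-(16/3))/8³ - 16·(8/3)²·(16/3)/8² = 128/81 kN·m
Superposition: M = Σ M_i = 44302/2025 kN·m ≈ 21.877531 kN·m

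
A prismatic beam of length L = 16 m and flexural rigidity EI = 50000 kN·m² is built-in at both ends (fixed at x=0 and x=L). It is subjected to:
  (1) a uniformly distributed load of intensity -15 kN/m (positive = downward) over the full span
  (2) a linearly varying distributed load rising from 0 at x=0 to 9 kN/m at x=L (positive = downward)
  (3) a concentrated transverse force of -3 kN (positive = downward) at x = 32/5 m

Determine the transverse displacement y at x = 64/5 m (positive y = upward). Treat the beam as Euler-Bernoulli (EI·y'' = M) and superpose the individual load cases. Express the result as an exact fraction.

y(64/5) = 697344/48828125 m

Load 1 — uniform load w=-15 kN/m over full span:
  y_1 = -wx²(L-x)²/(24EI) = -(-15)·(64/5)²·(16-(64/5))²/(24·50000) = 8192/390625 m
Load 2 — triangular load w₀=9 kN/m (0→w₀ over full span):
  y_2 = -w₀x²(L-x)²(x+2L)/(120LEI) = -9·(64/5)²·(16-(64/5))²·((64/5)+2·16)/(120·16·50000) = -344064/48828125 m
Load 3 — point force P=-3 kN at a=32/5 m (b=L-a=48/5):
  y_3 = -Pa²(L-x)²(3bL-(3b+a)(L-x))/(6L³EI)  [x>a] = -(-3)·(32/5)²·(16-(64/5))²·(3·(48/5)·16-(3·(48/5)+(32/5))·(16-(64/5)))/(6·16³·50000) = 17408/48828125 m
Superposition: y = Σ y_i = 697344/48828125 m ≈ 0.014282 m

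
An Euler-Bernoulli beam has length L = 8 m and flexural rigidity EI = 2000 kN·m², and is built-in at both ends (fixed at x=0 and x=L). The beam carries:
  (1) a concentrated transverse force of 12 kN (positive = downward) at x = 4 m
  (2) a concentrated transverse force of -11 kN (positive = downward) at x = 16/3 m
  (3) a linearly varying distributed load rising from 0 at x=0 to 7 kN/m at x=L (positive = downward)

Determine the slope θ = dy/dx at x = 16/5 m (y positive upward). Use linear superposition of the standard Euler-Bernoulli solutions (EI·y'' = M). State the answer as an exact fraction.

θ(16/5) = -3524/703125 rad

Load 1 — point force P=12 kN at a=4 m (b=L-a=4):
  θ_1 = -Pb²x(2aL-(3a+b)x)/(2L³EI)  [x≤a] = -12·4²·(16/5)·(2·4·8-(3·4+4)·(16/5))/(2·8³·2000) = -12/3125 rad
Load 2 — point force P=-11 kN at a=16/3 m (b=L-a=8/3):
  θ_2 = -Pb²x(2aL-(3a+b)x)/(2L³EI)  [x≤a] = -(-11)·(8/3)²·(16/5)·(2·(16/3)·8-(3·(16/3)+(8/3))·(16/5))/(2·8³·2000) = 88/28125 rad
Load 3 — triangular load w₀=7 kN/m (0→w₀ over full span):
  θ_3 = -w₀(2x(L-x)(L-2x)(x+2L)+x²(L-x)²)/(120LEI) = -7·(2·(16/5)·(8-(16/5))·(8-2·(16/5))·((16/5)+2·8)+(16/5)²·(8-(16/5))²)/(120·8·2000) = -336/78125 rad
Superposition: θ = Σ θ_i = -3524/703125 rad ≈ -0.005012 rad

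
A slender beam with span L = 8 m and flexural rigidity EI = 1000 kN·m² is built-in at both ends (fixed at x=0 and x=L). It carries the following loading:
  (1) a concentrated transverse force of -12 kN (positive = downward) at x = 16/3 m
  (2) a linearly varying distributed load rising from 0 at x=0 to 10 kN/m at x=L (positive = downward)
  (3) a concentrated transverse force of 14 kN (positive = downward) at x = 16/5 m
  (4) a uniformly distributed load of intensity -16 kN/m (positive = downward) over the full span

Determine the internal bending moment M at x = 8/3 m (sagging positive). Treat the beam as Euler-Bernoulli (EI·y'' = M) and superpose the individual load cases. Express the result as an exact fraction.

Load 1 — point force P=-12 kN at a=16/3 m (b=L-a=8/3):
  M_1 = Pb²(3a+b)x/L³ - Pab²/L²  [x≤a] = (-12)·(8/3)²·(3·(16/3)+(8/3))·(8/3)/8³ - (-12)·(16/3)·(8/3)²/8² = -32/27 kN·m
Load 2 — triangular load w₀=10 kN/m (0→w₀ over full span):
  M_2 = 3w₀Lx/20 - w₀L²/30 - w₀x³/(6L) = 3·10·8·(8/3)/20 - 10·8²/30 - 10·(8/3)³/(6·8) = 544/81 kN·m
Load 3 — point force P=14 kN at a=16/5 m (b=L-a=24/5):
  M_3 = Pb²(3a+b)x/L³ - Pab²/L²  [x≤a] = 14·(24/5)²·(3·(16/5)+(24/5))·(8/3)/8³ - 14·(16/5)·(24/5)²/8² = 1008/125 kN·m
Load 4 — uniform load w=-16 kN/m over full span:
  M_4 = wLx/2 - wL²/12 - wx²/2 = (-16)·8·(8/3)/2 - (-16)·8²/12 - (-16)·(8/3)²/2 = -256/9 kN·m
Superposition: M = Σ M_i = -150352/10125 kN·m ≈ -14.849580 kN·m

M(8/3) = -150352/10125 kN·m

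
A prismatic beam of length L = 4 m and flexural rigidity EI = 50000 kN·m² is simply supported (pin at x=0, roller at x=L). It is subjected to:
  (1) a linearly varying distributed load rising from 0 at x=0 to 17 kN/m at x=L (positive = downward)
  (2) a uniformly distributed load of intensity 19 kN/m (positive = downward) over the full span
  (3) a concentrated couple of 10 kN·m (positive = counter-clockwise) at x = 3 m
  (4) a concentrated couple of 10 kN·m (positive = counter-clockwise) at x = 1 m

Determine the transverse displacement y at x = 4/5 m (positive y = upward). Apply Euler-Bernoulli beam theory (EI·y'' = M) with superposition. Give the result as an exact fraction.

Load 1 — triangular load w₀=17 kN/m (0→w₀ over full span):
  y_1 = -w₀x(7L⁴-10L²x²+3x⁴)/(360LEI) = -17·(4/5)·(7·4⁴-10·4²·(4/5)²+3·(4/5)⁴)/(360·4·50000) = -46784/146484375 m
Load 2 — uniform load w=19 kN/m over full span:
  y_2 = -wx(L³-2Lx²+x³)/(24EI) = -19·(4/5)·(4³-2·4·(4/5)²+(4/5)³)/(24·50000) = -4408/5859375 m
Load 3 — applied couple M₀=10 kN·m at a=3 m (b=L-a=1):
  y_3 = (M₀x³/(6L)+C₁x)/EI  [x≤a] with C₁=M₀(3b²-L²)/(6L)=-65/12 = (10·(4/5)³/(6·4)+(-65/12)·(4/5))/50000 = -103/1250000 m
Load 4 — applied couple M₀=10 kN·m at a=1 m (b=L-a=3):
  y_4 = (M₀x³/(6L)+C₁x)/EI  [x≤a] with C₁=M₀(3b²-L²)/(6L)=55/12 = (10·(4/5)³/(6·4)+(55/12)·(4/5))/50000 = 97/1250000 m
Superposition: y = Σ y_i = -420499/390625000 m ≈ -0.001076 m

y(4/5) = -420499/390625000 m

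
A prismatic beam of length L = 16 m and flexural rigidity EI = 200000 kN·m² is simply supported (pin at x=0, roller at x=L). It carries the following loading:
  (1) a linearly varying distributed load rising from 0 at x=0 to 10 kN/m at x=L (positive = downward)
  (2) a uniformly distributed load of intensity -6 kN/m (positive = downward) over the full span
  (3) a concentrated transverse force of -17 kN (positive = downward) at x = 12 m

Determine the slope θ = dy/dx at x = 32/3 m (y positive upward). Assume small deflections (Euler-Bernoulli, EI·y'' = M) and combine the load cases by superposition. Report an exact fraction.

Load 1 — triangular load w₀=10 kN/m (0→w₀ over full span):
  θ_1 = -w₀(7L⁴-30L²x²+15x⁴)/(360LEI) = -10·(7·16⁴-30·16²·(32/3)²+15·(32/3)⁴)/(360·16·200000) = 1456/759375 rad
Load 2 — uniform load w=-6 kN/m over full span:
  θ_2 = -w(L³-6Lx²+4x³)/(24EI) = -(-6)·(16³-6·16·(32/3)²+4·(32/3)³)/(24·200000) = -208/84375 rad
Load 3 — point force P=-17 kN at a=12 m (b=L-a=4):
  θ_3 = -Pb(L²-b²-3x²)/(6LEI)  [x≤a] = -(-17)·4·(16²-4²-3·(32/3)²)/(6·16·200000) = -323/900000 rad
Superposition: θ = Σ θ_i = -22033/24300000 rad ≈ -0.000907 rad

θ(32/3) = -22033/24300000 rad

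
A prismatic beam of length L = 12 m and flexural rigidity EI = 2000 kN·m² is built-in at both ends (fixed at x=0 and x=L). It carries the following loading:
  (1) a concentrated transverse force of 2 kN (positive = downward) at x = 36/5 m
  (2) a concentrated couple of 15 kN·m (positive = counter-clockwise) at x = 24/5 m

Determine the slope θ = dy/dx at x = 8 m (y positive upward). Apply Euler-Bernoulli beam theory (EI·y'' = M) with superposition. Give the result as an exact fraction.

Load 1 — point force P=2 kN at a=36/5 m (b=L-a=24/5):
  θ_1 = Pa²(L-x)(2bL-(3b+a)(L-x))/(2L³EI)  [x>a] = 2·(36/5)²·(12-8)·(2·(24/5)·12-(3·(24/5)+(36/5))·(12-8))/(2·12³·2000) = 27/15625 rad
Load 2 — applied couple M₀=15 kN·m at a=24/5 m (b=L-a=36/5):
  θ_2 = (R_Ax²/2 - M_Ax - M₀(x-a))/EI  [x>a] with R_A=9/5, M_A=9/5 = ((9/5)·8²/2 - (9/5)·8 - 15·(8-(24/5)))/2000 = -3/1250 rad
Superposition: θ = Σ θ_i = -21/31250 rad ≈ -0.000672 rad

θ(8) = -21/31250 rad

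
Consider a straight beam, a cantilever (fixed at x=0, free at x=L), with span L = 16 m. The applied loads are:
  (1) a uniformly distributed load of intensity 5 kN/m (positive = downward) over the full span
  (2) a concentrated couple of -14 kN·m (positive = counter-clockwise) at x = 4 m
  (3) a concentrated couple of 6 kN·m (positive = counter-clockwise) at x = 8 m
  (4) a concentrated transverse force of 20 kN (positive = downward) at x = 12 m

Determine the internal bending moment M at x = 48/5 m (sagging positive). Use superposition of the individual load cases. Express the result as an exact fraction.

M(48/5) = -752/5 kN·m

Load 1 — uniform load w=5 kN/m over full span:
  M_1 = -w(L-x)²/2 = -5·(16-(48/5))²/2 = -512/5 kN·m
Load 2 — applied couple M₀=-14 kN·m at a=4 m (b=L-a=12):
  M_2 = 0  [x>a] = 0 kN·m
Load 3 — applied couple M₀=6 kN·m at a=8 m (b=L-a=8):
  M_3 = 0  [x>a] = 0 kN·m
Load 4 — point force P=20 kN at a=12 m (b=L-a=4):
  M_4 = -P(a-x)  [x≤a] = -20·(12-(48/5)) = -48 kN·m
Superposition: M = Σ M_i = -752/5 kN·m ≈ -150.400000 kN·m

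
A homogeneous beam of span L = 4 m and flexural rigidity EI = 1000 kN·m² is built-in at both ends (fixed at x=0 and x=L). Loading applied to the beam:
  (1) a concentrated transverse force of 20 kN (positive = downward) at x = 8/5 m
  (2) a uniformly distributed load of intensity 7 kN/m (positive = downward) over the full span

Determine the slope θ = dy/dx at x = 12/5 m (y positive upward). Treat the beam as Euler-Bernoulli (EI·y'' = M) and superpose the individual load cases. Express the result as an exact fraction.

θ(12/5) = 396/78125 rad

Load 1 — point force P=20 kN at a=8/5 m (b=L-a=12/5):
  θ_1 = Pa²(L-x)(2bL-(3b+a)(L-x))/(2L³EI)  [x>a] = 20·(8/5)²·(4-(12/5))·(2·(12/5)·4-(3·(12/5)+(8/5))·(4-(12/5)))/(2·4³·1000) = 256/78125 rad
Load 2 — uniform load w=7 kN/m over full span:
  θ_2 = -wx(L-x)(L-2x)/(12EI) = -7·(12/5)·(4-(12/5))·(4-2·(12/5))/(12·1000) = 28/15625 rad
Superposition: θ = Σ θ_i = 396/78125 rad ≈ 0.005069 rad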